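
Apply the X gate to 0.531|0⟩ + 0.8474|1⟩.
0.8474|0⟩ + 0.531|1⟩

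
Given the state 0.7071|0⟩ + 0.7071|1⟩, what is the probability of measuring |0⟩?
0.5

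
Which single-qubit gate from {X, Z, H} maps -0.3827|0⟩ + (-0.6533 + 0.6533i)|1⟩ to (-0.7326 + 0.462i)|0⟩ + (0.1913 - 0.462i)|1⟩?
H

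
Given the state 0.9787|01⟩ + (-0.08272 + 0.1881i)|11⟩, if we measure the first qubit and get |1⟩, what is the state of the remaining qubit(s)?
(-0.4026 + 0.9154i)|1⟩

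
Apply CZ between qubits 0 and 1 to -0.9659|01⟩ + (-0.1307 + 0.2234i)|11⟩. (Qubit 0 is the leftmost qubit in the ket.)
-0.9659|01⟩ + (0.1307 - 0.2234i)|11⟩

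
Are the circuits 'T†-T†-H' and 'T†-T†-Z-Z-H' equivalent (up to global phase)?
Yes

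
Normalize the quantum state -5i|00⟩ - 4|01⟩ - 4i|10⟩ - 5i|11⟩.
-0.5522i|00⟩ - 0.4417|01⟩ - 0.4417i|10⟩ - 0.5522i|11⟩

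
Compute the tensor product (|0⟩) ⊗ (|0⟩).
|00⟩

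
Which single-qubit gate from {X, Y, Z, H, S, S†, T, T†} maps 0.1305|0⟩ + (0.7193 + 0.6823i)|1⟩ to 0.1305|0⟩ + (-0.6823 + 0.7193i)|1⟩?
S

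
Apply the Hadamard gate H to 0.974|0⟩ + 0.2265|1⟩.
0.8489|0⟩ + 0.5286|1⟩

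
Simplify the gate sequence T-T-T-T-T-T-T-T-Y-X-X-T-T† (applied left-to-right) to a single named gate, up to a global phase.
Y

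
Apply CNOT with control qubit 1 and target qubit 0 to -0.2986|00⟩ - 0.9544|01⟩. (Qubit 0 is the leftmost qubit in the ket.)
-0.2986|00⟩ - 0.9544|11⟩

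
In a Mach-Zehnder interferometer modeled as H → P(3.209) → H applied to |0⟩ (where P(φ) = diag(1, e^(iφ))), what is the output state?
(0.001136 - 0.03368i)|0⟩ + (0.9989 + 0.03368i)|1⟩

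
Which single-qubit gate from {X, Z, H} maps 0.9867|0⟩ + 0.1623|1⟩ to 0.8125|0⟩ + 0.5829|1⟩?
H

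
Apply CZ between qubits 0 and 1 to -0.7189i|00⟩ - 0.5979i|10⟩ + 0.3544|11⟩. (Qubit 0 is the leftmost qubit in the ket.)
-0.7189i|00⟩ - 0.5979i|10⟩ - 0.3544|11⟩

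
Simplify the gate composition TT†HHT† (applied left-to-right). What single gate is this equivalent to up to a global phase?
T†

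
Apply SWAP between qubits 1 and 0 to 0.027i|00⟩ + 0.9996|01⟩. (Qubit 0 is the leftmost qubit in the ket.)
0.027i|00⟩ + 0.9996|10⟩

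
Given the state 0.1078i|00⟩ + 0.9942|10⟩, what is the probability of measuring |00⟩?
0.01162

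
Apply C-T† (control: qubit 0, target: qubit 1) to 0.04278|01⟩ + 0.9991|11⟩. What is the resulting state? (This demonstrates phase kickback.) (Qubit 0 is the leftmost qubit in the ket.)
0.04278|01⟩ + (0.7065 - 0.7065i)|11⟩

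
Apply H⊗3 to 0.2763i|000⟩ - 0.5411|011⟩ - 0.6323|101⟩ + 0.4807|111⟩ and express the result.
(-0.2449 + 0.09769i)|000⟩ + (0.2449 + 0.09769i)|001⟩ + (-0.2022 + 0.09769i)|010⟩ + (0.2022 + 0.09769i)|011⟩ + (-0.1377 + 0.09769i)|100⟩ + (0.1377 + 0.09769i)|101⟩ + (0.5848 + 0.09769i)|110⟩ + (-0.5848 + 0.09769i)|111⟩

H⊗3 gives amp(|y⟩) = (1/2√2) Σ_x (−1)^(x·y) amp(|x⟩), where x·y is the number of positions in which both x and y have a 1.
|000⟩: (0.2763i - 0.5411 - 0.6323 + 0.4807)/(2√2) = (-0.2449 + 0.09769i)
|001⟩: (0.2763i + 0.5411 + 0.6323 - 0.4807)/(2√2) = (0.2449 + 0.09769i)
|010⟩: (0.2763i + 0.5411 - 0.6323 - 0.4807)/(2√2) = (-0.2022 + 0.09769i)
|011⟩: (0.2763i - 0.5411 + 0.6323 + 0.4807)/(2√2) = (0.2022 + 0.09769i)
|100⟩: (0.2763i - 0.5411 + 0.6323 - 0.4807)/(2√2) = (-0.1377 + 0.09769i)
|101⟩: (0.2763i + 0.5411 - 0.6323 + 0.4807)/(2√2) = (0.1377 + 0.09769i)
|110⟩: (0.2763i + 0.5411 + 0.6323 + 0.4807)/(2√2) = (0.5848 + 0.09769i)
|111⟩: (0.2763i - 0.5411 - 0.6323 - 0.4807)/(2√2) = (-0.5848 + 0.09769i)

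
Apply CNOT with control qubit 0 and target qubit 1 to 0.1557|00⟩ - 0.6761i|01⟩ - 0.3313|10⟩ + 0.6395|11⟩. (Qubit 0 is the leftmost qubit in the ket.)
0.1557|00⟩ - 0.6761i|01⟩ + 0.6395|10⟩ - 0.3313|11⟩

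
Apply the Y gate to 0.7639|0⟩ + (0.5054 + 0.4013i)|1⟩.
(0.4013 - 0.5054i)|0⟩ + 0.7639i|1⟩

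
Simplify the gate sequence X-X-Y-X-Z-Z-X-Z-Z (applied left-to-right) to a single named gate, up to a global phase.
Y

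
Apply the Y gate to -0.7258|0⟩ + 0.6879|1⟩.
-0.6879i|0⟩ - 0.7258i|1⟩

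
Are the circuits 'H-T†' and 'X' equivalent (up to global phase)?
No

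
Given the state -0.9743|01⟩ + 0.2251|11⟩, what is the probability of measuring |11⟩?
0.05067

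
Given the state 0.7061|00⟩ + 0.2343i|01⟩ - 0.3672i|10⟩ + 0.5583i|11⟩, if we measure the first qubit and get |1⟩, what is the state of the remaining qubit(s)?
-0.5495i|0⟩ + 0.8355i|1⟩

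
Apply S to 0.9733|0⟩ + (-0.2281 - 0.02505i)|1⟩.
0.9733|0⟩ + (0.02505 - 0.2281i)|1⟩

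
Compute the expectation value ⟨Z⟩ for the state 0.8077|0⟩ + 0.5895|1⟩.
0.3049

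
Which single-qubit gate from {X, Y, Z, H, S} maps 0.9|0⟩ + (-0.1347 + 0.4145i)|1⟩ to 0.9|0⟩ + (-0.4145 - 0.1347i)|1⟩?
S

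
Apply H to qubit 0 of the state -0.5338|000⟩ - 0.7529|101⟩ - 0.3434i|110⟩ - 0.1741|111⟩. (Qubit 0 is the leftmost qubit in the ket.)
-0.3775|000⟩ - 0.5324|001⟩ - 0.2428i|010⟩ - 0.1231|011⟩ - 0.3775|100⟩ + 0.5324|101⟩ + 0.2428i|110⟩ + 0.1231|111⟩

H on qubit 0 mixes each pair of kets that differ only in qubit 0: amplitudes (a, b) of (|…0…⟩, |…1…⟩) become ((a + b)/√2, (a − b)/√2). Kets absent from the input have amplitude 0.
(|000⟩, |100⟩): (a, b) = (-0.5338, 0) → (-0.3775, -0.3775)
(|001⟩, |101⟩): (a, b) = (0, -0.7529) → (-0.5324, 0.5324)
(|010⟩, |110⟩): (a, b) = (0, -0.3434i) → (-0.2428i, 0.2428i)
(|011⟩, |111⟩): (a, b) = (0, -0.1741) → (-0.1231, 0.1231)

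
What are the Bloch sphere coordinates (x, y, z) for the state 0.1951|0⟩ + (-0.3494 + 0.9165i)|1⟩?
(-0.1363, 0.3576, -0.924)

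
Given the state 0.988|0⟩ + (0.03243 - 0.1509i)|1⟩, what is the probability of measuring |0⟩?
0.9761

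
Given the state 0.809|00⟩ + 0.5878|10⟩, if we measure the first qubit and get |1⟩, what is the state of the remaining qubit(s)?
|0⟩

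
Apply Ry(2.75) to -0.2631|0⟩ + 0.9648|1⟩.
-0.9976|0⟩ - 0.07037|1⟩

Ry(2.75) = [[cos(θ/2), −sin(θ/2)], [sin(θ/2), cos(θ/2)]]; θ = 2.75, cos(θ/2) ≈ 0.194548, sin(θ/2) ≈ 0.980893.
With a = amp(|0⟩) = -0.2631 and b = amp(|1⟩) = 0.9648:
new amp(|0⟩) = (0.194548)·a + (-0.980893)·b = -0.9976
new amp(|1⟩) = (0.980893)·a + (0.194548)·b = -0.07037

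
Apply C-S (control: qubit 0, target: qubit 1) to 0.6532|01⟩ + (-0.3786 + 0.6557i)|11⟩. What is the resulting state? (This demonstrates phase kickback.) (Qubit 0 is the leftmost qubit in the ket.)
0.6532|01⟩ + (-0.6557 - 0.3786i)|11⟩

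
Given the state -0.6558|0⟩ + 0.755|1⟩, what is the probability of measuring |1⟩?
0.57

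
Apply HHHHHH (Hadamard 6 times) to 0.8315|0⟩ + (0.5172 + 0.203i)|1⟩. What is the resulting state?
0.8315|0⟩ + (0.5172 + 0.203i)|1⟩

H² = I, so an even number of Hadamards cancels: H^6 = I and the state is unchanged.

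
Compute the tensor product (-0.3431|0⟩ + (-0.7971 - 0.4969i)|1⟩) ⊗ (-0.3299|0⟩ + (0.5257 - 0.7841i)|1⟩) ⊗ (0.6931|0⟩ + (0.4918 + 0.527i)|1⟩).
0.07845|000⟩ + (0.05567 + 0.05965i)|001⟩ + (-0.125 + 0.1865i)|010⟩ + (-0.2305 + 0.03725i)|011⟩ + (0.1823 + 0.1136i)|100⟩ + (0.04294 + 0.2192i)|101⟩ + (-0.5605 + 0.2521i)|110⟩ + (-0.5894 - 0.2473i)|111⟩

amp(|b₁b₂…⟩) = product of the factor amplitudes for bits b₁, b₂, …; only kets whose every factor amplitude is nonzero survive.
|000⟩: (-0.3431)(-0.3299)(0.6931) = 0.07845
|001⟩: (-0.3431)(-0.3299)(0.4918 + 0.527i) = (0.05567 + 0.05965i)
|010⟩: (-0.3431)(0.5257 - 0.7841i)(0.6931) = (-0.125 + 0.1865i)
|011⟩: (-0.3431)(0.5257 - 0.7841i)(0.4918 + 0.527i) = (-0.2305 + 0.03725i)
|100⟩: (-0.7971 - 0.4969i)(-0.3299)(0.6931) = (0.1823 + 0.1136i)
|101⟩: (-0.7971 - 0.4969i)(-0.3299)(0.4918 + 0.527i) = (0.04294 + 0.2192i)
|110⟩: (-0.7971 - 0.4969i)(0.5257 - 0.7841i)(0.6931) = (-0.5605 + 0.2521i)
|111⟩: (-0.7971 - 0.4969i)(0.5257 - 0.7841i)(0.4918 + 0.527i) = (-0.5894 - 0.2473i)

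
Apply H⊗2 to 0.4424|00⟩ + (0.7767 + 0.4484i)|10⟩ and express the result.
(0.6096 + 0.2242i)|00⟩ + (0.6096 + 0.2242i)|01⟩ + (-0.1672 - 0.2242i)|10⟩ + (-0.1672 - 0.2242i)|11⟩

H⊗2 gives amp(|y⟩) = (1/2) Σ_x (−1)^(x·y) amp(|x⟩), where x·y is the number of positions in which both x and y have a 1.
|00⟩: (0.4424 + (0.7767 + 0.4484i))/2 = (0.6096 + 0.2242i)
|01⟩: (0.4424 + (0.7767 + 0.4484i))/2 = (0.6096 + 0.2242i)
|10⟩: (0.4424 - (0.7767 + 0.4484i))/2 = (-0.1672 - 0.2242i)
|11⟩: (0.4424 - (0.7767 + 0.4484i))/2 = (-0.1672 - 0.2242i)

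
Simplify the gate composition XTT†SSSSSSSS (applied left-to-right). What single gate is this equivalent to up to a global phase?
X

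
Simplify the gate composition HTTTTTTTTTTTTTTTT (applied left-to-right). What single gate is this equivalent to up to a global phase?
H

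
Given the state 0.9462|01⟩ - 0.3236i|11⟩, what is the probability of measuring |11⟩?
0.1047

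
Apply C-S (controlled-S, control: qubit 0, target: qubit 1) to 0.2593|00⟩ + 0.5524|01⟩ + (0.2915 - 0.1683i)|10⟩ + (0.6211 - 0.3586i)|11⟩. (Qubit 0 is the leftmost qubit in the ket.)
0.2593|00⟩ + 0.5524|01⟩ + (0.2915 - 0.1683i)|10⟩ + (0.3586 + 0.6211i)|11⟩

C-S leaves the control-|0⟩ kets |00⟩, |01⟩ unchanged and applies S to qubit 1 on the control-|1⟩ pair (|10⟩, |11⟩).
S = [[1, 0], [0, i]].
With a = amp(|10⟩) = (0.2915 - 0.1683i) and b = amp(|11⟩) = (0.6211 - 0.3586i):
new amp(|10⟩) = (1)·a = (0.2915 - 0.1683i)
new amp(|11⟩) = (i)·b = (0.3586 + 0.6211i)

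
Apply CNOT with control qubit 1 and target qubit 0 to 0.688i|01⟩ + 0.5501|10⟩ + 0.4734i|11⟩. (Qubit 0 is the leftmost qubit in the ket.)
0.4734i|01⟩ + 0.5501|10⟩ + 0.688i|11⟩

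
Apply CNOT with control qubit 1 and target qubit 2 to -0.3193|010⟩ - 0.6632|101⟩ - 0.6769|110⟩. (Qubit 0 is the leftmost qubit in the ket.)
-0.3193|011⟩ - 0.6632|101⟩ - 0.6769|111⟩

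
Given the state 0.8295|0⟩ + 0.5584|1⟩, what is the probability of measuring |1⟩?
0.3118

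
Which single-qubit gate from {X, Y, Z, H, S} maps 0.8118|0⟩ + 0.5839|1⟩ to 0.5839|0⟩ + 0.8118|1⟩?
X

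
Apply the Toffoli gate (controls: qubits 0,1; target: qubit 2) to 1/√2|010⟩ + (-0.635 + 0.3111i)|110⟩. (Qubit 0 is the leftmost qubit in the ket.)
1/√2|010⟩ + (-0.635 + 0.3111i)|111⟩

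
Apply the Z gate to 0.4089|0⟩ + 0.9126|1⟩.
0.4089|0⟩ - 0.9126|1⟩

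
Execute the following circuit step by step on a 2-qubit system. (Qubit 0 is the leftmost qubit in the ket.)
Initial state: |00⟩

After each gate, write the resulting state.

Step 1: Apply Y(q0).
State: i|10⟩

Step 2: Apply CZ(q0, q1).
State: i|10⟩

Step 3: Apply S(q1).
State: i|10⟩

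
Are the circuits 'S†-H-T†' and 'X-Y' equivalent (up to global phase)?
No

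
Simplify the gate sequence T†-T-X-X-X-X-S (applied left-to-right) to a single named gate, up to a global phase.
S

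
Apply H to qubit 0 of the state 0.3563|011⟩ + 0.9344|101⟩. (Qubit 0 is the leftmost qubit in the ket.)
0.6607|001⟩ + 0.2519|011⟩ - 0.6607|101⟩ + 0.2519|111⟩

H on qubit 0 mixes each pair of kets that differ only in qubit 0: amplitudes (a, b) of (|…0…⟩, |…1…⟩) become ((a + b)/√2, (a − b)/√2). Kets absent from the input have amplitude 0.
(|001⟩, |101⟩): (a, b) = (0, 0.9344) → (0.6607, -0.6607)
(|011⟩, |111⟩): (a, b) = (0.3563, 0) → (0.2519, 0.2519)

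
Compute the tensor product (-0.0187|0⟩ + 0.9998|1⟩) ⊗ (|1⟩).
-0.0187|01⟩ + 0.9998|11⟩

amp(|b₁b₂…⟩) = product of the factor amplitudes for bits b₁, b₂, …; only kets whose every factor amplitude is nonzero survive.
|01⟩: (-0.0187)(1) = -0.0187
|11⟩: (0.9998)(1) = 0.9998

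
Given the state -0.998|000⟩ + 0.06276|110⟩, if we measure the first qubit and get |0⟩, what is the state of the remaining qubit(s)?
-|00⟩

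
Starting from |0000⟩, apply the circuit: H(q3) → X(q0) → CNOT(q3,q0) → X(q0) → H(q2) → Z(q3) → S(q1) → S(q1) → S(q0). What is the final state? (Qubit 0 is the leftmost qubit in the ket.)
1/2|0000⟩ + 1/2|0010⟩ - (1/2)i|1001⟩ - (1/2)i|1011⟩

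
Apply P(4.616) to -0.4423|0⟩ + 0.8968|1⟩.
-0.4423|0⟩ + (-0.08631 - 0.8926i)|1⟩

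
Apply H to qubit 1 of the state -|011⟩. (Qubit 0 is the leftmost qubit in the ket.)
-1/√2|001⟩ + 1/√2|011⟩

H on qubit 1 mixes each pair of kets that differ only in qubit 1: amplitudes (a, b) of (|…0…⟩, |…1…⟩) become ((a + b)/√2, (a − b)/√2). Kets absent from the input have amplitude 0.
(|001⟩, |011⟩): (a, b) = (0, -1) → (-1/√2, 1/√2)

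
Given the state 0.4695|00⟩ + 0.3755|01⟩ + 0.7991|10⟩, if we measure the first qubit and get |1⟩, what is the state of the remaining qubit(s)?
|0⟩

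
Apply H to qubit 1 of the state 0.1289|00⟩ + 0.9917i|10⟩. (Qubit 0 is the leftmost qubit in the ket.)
0.09115|00⟩ + 0.09115|01⟩ + 0.7012i|10⟩ + 0.7012i|11⟩

H on qubit 1 mixes each pair of kets that differ only in qubit 1: amplitudes (a, b) of (|…0…⟩, |…1…⟩) become ((a + b)/√2, (a − b)/√2). Kets absent from the input have amplitude 0.
(|00⟩, |01⟩): (a, b) = (0.1289, 0) → (0.09115, 0.09115)
(|10⟩, |11⟩): (a, b) = (0.9917i, 0) → (0.7012i, 0.7012i)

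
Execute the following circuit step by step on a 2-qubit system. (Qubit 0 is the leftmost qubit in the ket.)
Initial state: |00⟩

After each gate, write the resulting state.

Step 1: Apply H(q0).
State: 1/√2|00⟩ + 1/√2|10⟩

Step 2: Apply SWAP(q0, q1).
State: 1/√2|00⟩ + 1/√2|01⟩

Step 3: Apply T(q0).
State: 1/√2|00⟩ + 1/√2|01⟩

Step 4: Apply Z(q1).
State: 1/√2|00⟩ - 1/√2|01⟩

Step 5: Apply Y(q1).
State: (1/√2)i|00⟩ + (1/√2)i|01⟩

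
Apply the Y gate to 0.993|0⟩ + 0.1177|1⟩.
-0.1177i|0⟩ + 0.993i|1⟩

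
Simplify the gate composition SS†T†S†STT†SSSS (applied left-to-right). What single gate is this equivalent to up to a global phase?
T†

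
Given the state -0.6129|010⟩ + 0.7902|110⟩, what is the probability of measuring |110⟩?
0.6244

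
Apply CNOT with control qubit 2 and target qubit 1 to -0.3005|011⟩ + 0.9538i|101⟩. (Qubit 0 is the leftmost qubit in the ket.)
-0.3005|001⟩ + 0.9538i|111⟩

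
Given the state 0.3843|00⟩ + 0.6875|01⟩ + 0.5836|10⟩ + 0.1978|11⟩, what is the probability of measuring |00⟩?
0.1477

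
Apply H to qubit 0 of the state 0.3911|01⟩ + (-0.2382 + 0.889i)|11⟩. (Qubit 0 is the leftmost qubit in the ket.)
(0.1081 + 0.6286i)|01⟩ + (0.445 - 0.6286i)|11⟩

H on qubit 0 mixes each pair of kets that differ only in qubit 0: amplitudes (a, b) of (|…0…⟩, |…1…⟩) become ((a + b)/√2, (a − b)/√2). Kets absent from the input have amplitude 0.
(|01⟩, |11⟩): (a, b) = (0.3911, (-0.2382 + 0.889i)) → ((0.1081 + 0.6286i), (0.445 - 0.6286i))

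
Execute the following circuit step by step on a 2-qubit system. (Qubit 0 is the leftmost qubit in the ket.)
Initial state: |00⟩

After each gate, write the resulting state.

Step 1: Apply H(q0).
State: 1/√2|00⟩ + 1/√2|10⟩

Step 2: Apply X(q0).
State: 1/√2|00⟩ + 1/√2|10⟩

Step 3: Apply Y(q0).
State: -(1/√2)i|00⟩ + (1/√2)i|10⟩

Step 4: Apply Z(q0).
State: -(1/√2)i|00⟩ - (1/√2)i|10⟩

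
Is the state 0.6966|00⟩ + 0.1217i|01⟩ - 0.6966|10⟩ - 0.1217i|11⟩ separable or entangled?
Separable

Writing the state as a|00⟩ + b|01⟩ + c|10⟩ + d|11⟩, it is a product state iff ad − bc = 0.
Here (a, b, c, d) = (0.6966, 0.1217i, -0.6966, -0.1217i): ad − bc = (0.6966)(-0.1217i) − (0.1217i)(-0.6966) = 0, so the state is separable.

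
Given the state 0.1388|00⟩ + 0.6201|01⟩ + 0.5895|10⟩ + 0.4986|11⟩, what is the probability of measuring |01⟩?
0.3845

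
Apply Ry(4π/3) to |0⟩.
-1/2|0⟩ + 0.866|1⟩

Ry(4π/3) = [[cos(θ/2), −sin(θ/2)], [sin(θ/2), cos(θ/2)]]; θ = 4π/3, cos(θ/2) ≈ -0.5, sin(θ/2) ≈ 0.866025.
With a = amp(|0⟩) = 1 and b = amp(|1⟩) = 0:
new amp(|0⟩) = (-0.5)·a + (-0.866025)·b = -1/2
new amp(|1⟩) = (0.866025)·a + (-0.5)·b = 0.866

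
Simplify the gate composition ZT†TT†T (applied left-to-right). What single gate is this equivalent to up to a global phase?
Z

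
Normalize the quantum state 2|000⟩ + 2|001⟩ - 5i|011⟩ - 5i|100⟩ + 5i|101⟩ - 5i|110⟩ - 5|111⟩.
0.1734|000⟩ + 0.1734|001⟩ - 0.4336i|011⟩ - 0.4336i|100⟩ + 0.4336i|101⟩ - 0.4336i|110⟩ - 0.4336|111⟩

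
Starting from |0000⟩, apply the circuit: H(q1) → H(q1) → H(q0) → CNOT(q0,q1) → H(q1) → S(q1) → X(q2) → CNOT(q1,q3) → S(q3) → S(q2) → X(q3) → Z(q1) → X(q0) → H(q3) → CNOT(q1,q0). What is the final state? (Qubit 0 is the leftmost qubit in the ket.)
(1/√8)i|0010⟩ - (1/√8)i|0011⟩ + (1/√8)i|0110⟩ + (1/√8)i|0111⟩ + (1/√8)i|1010⟩ - (1/√8)i|1011⟩ - (1/√8)i|1110⟩ - (1/√8)i|1111⟩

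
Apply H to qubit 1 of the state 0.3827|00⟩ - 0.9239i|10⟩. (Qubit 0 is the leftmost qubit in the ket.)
0.2706|00⟩ + 0.2706|01⟩ - 0.6533i|10⟩ - 0.6533i|11⟩

H on qubit 1 mixes each pair of kets that differ only in qubit 1: amplitudes (a, b) of (|…0…⟩, |…1…⟩) become ((a + b)/√2, (a − b)/√2). Kets absent from the input have amplitude 0.
(|00⟩, |01⟩): (a, b) = (0.3827, 0) → (0.2706, 0.2706)
(|10⟩, |11⟩): (a, b) = (-0.9239i, 0) → (-0.6533i, -0.6533i)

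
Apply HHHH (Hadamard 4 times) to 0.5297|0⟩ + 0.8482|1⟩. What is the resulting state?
0.5297|0⟩ + 0.8482|1⟩

H² = I, so an even number of Hadamards cancels: H^4 = I and the state is unchanged.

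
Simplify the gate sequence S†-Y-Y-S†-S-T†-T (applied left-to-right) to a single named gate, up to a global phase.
S†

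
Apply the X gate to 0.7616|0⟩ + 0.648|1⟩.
0.648|0⟩ + 0.7616|1⟩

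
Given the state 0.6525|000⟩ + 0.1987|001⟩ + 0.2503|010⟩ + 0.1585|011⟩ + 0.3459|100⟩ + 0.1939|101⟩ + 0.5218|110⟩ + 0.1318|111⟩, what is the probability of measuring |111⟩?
0.01737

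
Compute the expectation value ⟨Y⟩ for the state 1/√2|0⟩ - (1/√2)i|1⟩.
-1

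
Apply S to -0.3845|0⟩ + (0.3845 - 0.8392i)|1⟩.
-0.3845|0⟩ + (0.8392 + 0.3845i)|1⟩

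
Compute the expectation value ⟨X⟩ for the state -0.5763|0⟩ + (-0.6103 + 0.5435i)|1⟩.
0.7034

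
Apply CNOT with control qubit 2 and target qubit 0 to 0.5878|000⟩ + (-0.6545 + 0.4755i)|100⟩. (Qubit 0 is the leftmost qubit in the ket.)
0.5878|000⟩ + (-0.6545 + 0.4755i)|100⟩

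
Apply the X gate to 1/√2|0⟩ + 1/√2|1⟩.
1/√2|0⟩ + 1/√2|1⟩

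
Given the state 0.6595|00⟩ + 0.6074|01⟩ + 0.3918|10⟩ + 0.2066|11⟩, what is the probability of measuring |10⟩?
0.1535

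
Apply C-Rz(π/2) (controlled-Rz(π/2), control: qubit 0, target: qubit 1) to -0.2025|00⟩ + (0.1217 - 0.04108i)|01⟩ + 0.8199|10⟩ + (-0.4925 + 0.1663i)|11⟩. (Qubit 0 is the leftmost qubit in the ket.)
-0.2025|00⟩ + (0.1217 - 0.04108i)|01⟩ + (0.5798 - 0.5798i)|10⟩ + (-0.4658 - 0.2307i)|11⟩

C-Rz(π/2) leaves the control-|0⟩ kets |00⟩, |01⟩ unchanged and applies Rz(π/2) to qubit 1 on the control-|1⟩ pair (|10⟩, |11⟩).
Rz(π/2) = [[e^(−iθ/2), 0], [0, e^(iθ/2)]] with e^(±iθ/2) = cos(θ/2) ± i·sin(θ/2); θ = π/2, cos(θ/2) ≈ 0.707107, sin(θ/2) ≈ 0.707107.
With a = amp(|10⟩) = 0.8199 and b = amp(|11⟩) = (-0.4925 + 0.1663i):
new amp(|10⟩) = (0.707107 - 0.707107i)·a = (0.5798 - 0.5798i)
new amp(|11⟩) = (0.707107 + 0.707107i)·b = (-0.4658 - 0.2307i)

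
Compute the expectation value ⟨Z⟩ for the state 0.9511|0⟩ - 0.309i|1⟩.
0.8091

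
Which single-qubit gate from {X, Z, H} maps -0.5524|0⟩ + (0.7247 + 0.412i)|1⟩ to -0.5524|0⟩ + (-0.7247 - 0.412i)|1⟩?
Z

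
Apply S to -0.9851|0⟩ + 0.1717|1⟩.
-0.9851|0⟩ + 0.1717i|1⟩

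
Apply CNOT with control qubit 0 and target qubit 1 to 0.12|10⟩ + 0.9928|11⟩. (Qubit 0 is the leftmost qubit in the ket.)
0.9928|10⟩ + 0.12|11⟩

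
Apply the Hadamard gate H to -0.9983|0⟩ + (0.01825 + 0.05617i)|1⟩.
(-0.693 + 0.03972i)|0⟩ + (-0.7188 - 0.03972i)|1⟩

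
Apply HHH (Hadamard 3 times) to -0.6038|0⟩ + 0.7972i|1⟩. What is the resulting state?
(-0.427 + 0.5637i)|0⟩ + (-0.427 - 0.5637i)|1⟩

H² = I, so H^3 = H: a single Hadamard. With (a, b) = (-0.6038, 0.7972i), H gives ((a + b)/√2, (a − b)/√2) = ((-0.427 + 0.5637i), (-0.427 - 0.5637i)).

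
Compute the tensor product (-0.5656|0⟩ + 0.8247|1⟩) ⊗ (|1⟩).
-0.5656|01⟩ + 0.8247|11⟩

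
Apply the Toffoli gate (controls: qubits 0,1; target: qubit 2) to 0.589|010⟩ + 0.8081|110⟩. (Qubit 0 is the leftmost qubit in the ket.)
0.589|010⟩ + 0.8081|111⟩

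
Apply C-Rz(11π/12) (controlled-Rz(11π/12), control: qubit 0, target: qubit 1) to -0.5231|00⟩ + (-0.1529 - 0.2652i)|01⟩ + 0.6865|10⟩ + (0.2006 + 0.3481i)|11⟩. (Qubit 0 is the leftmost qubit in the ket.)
-0.5231|00⟩ + (-0.1529 - 0.2652i)|01⟩ + (0.08961 - 0.6806i)|10⟩ + (-0.3189 + 0.2443i)|11⟩

C-Rz(11π/12) leaves the control-|0⟩ kets |00⟩, |01⟩ unchanged and applies Rz(11π/12) to qubit 1 on the control-|1⟩ pair (|10⟩, |11⟩).
Rz(11π/12) = [[e^(−iθ/2), 0], [0, e^(iθ/2)]] with e^(±iθ/2) = cos(θ/2) ± i·sin(θ/2); θ = 11π/12, cos(θ/2) ≈ 0.130526, sin(θ/2) ≈ 0.991445.
With a = amp(|10⟩) = 0.6865 and b = amp(|11⟩) = (0.2006 + 0.3481i):
new amp(|10⟩) = (0.130526 - 0.991445i)·a = (0.08961 - 0.6806i)
new amp(|11⟩) = (0.130526 + 0.991445i)·b = (-0.3189 + 0.2443i)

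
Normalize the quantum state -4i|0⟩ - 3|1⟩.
-0.8i|0⟩ - 0.6|1⟩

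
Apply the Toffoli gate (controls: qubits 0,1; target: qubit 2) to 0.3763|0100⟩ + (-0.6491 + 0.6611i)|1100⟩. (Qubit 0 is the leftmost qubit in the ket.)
0.3763|0100⟩ + (-0.6491 + 0.6611i)|1110⟩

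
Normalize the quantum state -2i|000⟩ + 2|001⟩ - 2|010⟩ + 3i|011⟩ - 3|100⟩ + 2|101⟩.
-0.343i|000⟩ + 0.343|001⟩ - 0.343|010⟩ + 0.5145i|011⟩ - 0.5145|100⟩ + 0.343|101⟩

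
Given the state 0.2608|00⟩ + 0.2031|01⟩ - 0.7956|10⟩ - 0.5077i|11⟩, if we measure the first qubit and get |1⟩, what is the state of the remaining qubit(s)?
-0.843|0⟩ - 0.5379i|1⟩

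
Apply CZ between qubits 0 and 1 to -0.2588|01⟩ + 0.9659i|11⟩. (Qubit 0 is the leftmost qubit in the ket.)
-0.2588|01⟩ - 0.9659i|11⟩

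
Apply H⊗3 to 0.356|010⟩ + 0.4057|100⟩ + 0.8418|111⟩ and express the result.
0.5669|000⟩ - 0.02832|001⟩ - 0.28|010⟩ + 0.3152|011⟩ - 0.3152|100⟩ + 0.28|101⟩ + 0.02832|110⟩ - 0.5669|111⟩

H⊗3 gives amp(|y⟩) = (1/2√2) Σ_x (−1)^(x·y) amp(|x⟩), where x·y is the number of positions in which both x and y have a 1.
|000⟩: (0.356 + 0.4057 + 0.8418)/(2√2) = 0.5669
|001⟩: (0.356 + 0.4057 - 0.8418)/(2√2) = -0.02832
|010⟩: (-0.356 + 0.4057 - 0.8418)/(2√2) = -0.28
|011⟩: (-0.356 + 0.4057 + 0.8418)/(2√2) = 0.3152
|100⟩: (0.356 - 0.4057 - 0.8418)/(2√2) = -0.3152
|101⟩: (0.356 - 0.4057 + 0.8418)/(2√2) = 0.28
|110⟩: (-0.356 - 0.4057 + 0.8418)/(2√2) = 0.02832
|111⟩: (-0.356 - 0.4057 - 0.8418)/(2√2) = -0.5669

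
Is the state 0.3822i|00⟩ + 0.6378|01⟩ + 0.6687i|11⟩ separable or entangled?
Entangled

Writing the state as a|00⟩ + b|01⟩ + c|10⟩ + d|11⟩, it is a product state iff ad − bc = 0.
Here (a, b, c, d) = (0.3822i, 0.6378, 0, 0.6687i): ad − bc = (0.3822i)(0.6687i) − (0.6378)(0) = -0.2556 ≠ 0, so the state is entangled.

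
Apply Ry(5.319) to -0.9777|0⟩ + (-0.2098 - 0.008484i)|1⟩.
(0.9635 + 0.003933i)|0⟩ + (-0.2674 + 0.007517i)|1⟩

Ry(5.319) = [[cos(θ/2), −sin(θ/2)], [sin(θ/2), cos(θ/2)]]; θ = 5.319, cos(θ/2) ≈ -0.886027, sin(θ/2) ≈ 0.463634.
With a = amp(|0⟩) = -0.9777 and b = amp(|1⟩) = (-0.2098 - 0.008484i):
new amp(|0⟩) = (-0.886027)·a + (-0.463634)·b = (0.9635 + 0.003933i)
new amp(|1⟩) = (0.463634)·a + (-0.886027)·b = (-0.2674 + 0.007517i)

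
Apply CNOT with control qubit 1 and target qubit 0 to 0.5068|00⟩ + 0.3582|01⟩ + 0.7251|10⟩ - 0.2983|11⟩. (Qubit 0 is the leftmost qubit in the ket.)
0.5068|00⟩ - 0.2983|01⟩ + 0.7251|10⟩ + 0.3582|11⟩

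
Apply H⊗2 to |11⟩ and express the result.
1/2|00⟩ - 1/2|01⟩ - 1/2|10⟩ + 1/2|11⟩

H⊗2 gives amp(|y⟩) = (1/2) Σ_x (−1)^(x·y) amp(|x⟩), where x·y is the number of positions in which both x and y have a 1.
|00⟩: (1)/2 = 1/2
|01⟩: (-1)/2 = -1/2
|10⟩: (-1)/2 = -1/2
|11⟩: (1)/2 = 1/2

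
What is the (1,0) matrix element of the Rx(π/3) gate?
-(1/2)i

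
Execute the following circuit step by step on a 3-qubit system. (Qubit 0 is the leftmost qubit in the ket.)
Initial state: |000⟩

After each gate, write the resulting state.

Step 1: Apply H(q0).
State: 1/√2|000⟩ + 1/√2|100⟩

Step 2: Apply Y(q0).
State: -(1/√2)i|000⟩ + (1/√2)i|100⟩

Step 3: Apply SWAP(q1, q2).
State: -(1/√2)i|000⟩ + (1/√2)i|100⟩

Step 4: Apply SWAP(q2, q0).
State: -(1/√2)i|000⟩ + (1/√2)i|001⟩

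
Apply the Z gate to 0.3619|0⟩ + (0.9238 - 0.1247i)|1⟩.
0.3619|0⟩ + (-0.9238 + 0.1247i)|1⟩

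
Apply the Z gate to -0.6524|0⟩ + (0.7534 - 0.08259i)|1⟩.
-0.6524|0⟩ + (-0.7534 + 0.08259i)|1⟩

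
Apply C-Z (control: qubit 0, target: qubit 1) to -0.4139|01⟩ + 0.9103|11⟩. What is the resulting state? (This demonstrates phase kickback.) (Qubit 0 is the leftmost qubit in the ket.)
-0.4139|01⟩ - 0.9103|11⟩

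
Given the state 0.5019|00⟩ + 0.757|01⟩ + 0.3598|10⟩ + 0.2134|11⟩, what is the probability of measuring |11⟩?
0.04554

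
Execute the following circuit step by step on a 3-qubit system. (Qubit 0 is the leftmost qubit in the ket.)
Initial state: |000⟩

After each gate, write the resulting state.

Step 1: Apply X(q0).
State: |100⟩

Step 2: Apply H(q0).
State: 1/√2|000⟩ - 1/√2|100⟩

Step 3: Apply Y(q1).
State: (1/√2)i|010⟩ - (1/√2)i|110⟩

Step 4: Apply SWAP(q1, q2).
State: (1/√2)i|001⟩ - (1/√2)i|101⟩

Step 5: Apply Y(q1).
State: -1/√2|011⟩ + 1/√2|111⟩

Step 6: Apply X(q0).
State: 1/√2|011⟩ - 1/√2|111⟩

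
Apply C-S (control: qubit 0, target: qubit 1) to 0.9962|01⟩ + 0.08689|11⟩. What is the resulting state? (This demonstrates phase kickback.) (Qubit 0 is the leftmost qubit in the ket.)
0.9962|01⟩ + 0.08689i|11⟩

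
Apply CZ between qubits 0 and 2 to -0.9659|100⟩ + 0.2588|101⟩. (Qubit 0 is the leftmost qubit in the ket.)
-0.9659|100⟩ - 0.2588|101⟩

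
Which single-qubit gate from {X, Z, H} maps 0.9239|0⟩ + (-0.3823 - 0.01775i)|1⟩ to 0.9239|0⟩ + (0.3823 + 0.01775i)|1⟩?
Z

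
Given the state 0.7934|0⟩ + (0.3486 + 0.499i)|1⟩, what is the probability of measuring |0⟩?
0.6295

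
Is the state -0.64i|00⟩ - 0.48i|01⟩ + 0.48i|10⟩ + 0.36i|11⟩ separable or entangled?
Separable

Writing the state as a|00⟩ + b|01⟩ + c|10⟩ + d|11⟩, it is a product state iff ad − bc = 0.
Here (a, b, c, d) = (-0.64i, -0.48i, 0.48i, 0.36i): ad − bc = (-0.64i)(0.36i) − (-0.48i)(0.48i) = 0, so the state is separable.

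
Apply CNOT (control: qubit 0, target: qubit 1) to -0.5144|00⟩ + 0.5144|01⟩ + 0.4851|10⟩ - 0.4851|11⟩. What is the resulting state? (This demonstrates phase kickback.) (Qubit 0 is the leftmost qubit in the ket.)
-0.5144|00⟩ + 0.5144|01⟩ - 0.4851|10⟩ + 0.4851|11⟩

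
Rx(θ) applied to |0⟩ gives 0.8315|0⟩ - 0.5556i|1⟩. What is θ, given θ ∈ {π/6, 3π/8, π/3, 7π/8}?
3π/8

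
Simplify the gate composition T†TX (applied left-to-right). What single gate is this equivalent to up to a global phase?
X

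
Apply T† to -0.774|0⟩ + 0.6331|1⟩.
-0.774|0⟩ + (0.4477 - 0.4477i)|1⟩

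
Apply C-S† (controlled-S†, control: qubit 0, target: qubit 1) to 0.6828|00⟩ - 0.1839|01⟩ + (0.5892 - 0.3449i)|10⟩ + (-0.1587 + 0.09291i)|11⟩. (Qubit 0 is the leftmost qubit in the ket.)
0.6828|00⟩ - 0.1839|01⟩ + (0.5892 - 0.3449i)|10⟩ + (0.09291 + 0.1587i)|11⟩

C-S† leaves the control-|0⟩ kets |00⟩, |01⟩ unchanged and applies S† to qubit 1 on the control-|1⟩ pair (|10⟩, |11⟩).
S† = [[1, 0], [0, -i]].
With a = amp(|10⟩) = (0.5892 - 0.3449i) and b = amp(|11⟩) = (-0.1587 + 0.09291i):
new amp(|10⟩) = (1)·a = (0.5892 - 0.3449i)
new amp(|11⟩) = (-i)·b = (0.09291 + 0.1587i)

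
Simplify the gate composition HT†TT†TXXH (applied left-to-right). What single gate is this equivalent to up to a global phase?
I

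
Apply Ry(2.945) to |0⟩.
0.09814|0⟩ + 0.9952|1⟩

Ry(2.945) = [[cos(θ/2), −sin(θ/2)], [sin(θ/2), cos(θ/2)]]; θ = 2.945, cos(θ/2) ≈ 0.0981381, sin(θ/2) ≈ 0.995173.
With a = amp(|0⟩) = 1 and b = amp(|1⟩) = 0:
new amp(|0⟩) = (0.0981381)·a + (-0.995173)·b = 0.09814
new amp(|1⟩) = (0.995173)·a + (0.0981381)·b = 0.9952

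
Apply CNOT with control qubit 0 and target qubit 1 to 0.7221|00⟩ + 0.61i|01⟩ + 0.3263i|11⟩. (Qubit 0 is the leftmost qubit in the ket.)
0.7221|00⟩ + 0.61i|01⟩ + 0.3263i|10⟩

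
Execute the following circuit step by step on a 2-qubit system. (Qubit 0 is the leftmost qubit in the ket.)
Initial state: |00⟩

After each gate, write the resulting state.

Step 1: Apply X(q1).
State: |01⟩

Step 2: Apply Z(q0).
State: |01⟩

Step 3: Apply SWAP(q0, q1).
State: |10⟩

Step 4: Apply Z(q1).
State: |10⟩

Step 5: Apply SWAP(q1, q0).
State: |01⟩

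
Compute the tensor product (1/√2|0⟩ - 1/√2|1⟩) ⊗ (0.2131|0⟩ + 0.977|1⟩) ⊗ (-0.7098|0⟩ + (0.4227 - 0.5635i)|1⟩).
-0.107|000⟩ + (0.06369 - 0.08491i)|001⟩ - 0.4904|010⟩ + (0.292 - 0.3893i)|011⟩ + 0.107|100⟩ + (-0.06369 + 0.08491i)|101⟩ + 0.4904|110⟩ + (-0.292 + 0.3893i)|111⟩

amp(|b₁b₂…⟩) = product of the factor amplitudes for bits b₁, b₂, …; only kets whose every factor amplitude is nonzero survive.
|000⟩: (1/√2)(0.2131)(-0.7098) = -0.107
|001⟩: (1/√2)(0.2131)(0.4227 - 0.5635i) = (0.06369 - 0.08491i)
|010⟩: (1/√2)(0.977)(-0.7098) = -0.4904
|011⟩: (1/√2)(0.977)(0.4227 - 0.5635i) = (0.292 - 0.3893i)
|100⟩: (-1/√2)(0.2131)(-0.7098) = 0.107
|101⟩: (-1/√2)(0.2131)(0.4227 - 0.5635i) = (-0.06369 + 0.08491i)
|110⟩: (-1/√2)(0.977)(-0.7098) = 0.4904
|111⟩: (-1/√2)(0.977)(0.4227 - 0.5635i) = (-0.292 + 0.3893i)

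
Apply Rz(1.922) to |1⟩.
(0.5727 + 0.8198i)|1⟩

Rz(1.922) = [[e^(−iθ/2), 0], [0, e^(iθ/2)]] with e^(±iθ/2) = cos(θ/2) ± i·sin(θ/2); θ = 1.922, cos(θ/2) ≈ 0.572701, sin(θ/2) ≈ 0.819765.
With a = amp(|0⟩) = 0 and b = amp(|1⟩) = 1:
new amp(|0⟩) = (0.572701 - 0.819765i)·a = 0
new amp(|1⟩) = (0.572701 + 0.819765i)·b = (0.5727 + 0.8198i)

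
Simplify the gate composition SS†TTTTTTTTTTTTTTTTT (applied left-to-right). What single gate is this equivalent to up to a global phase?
T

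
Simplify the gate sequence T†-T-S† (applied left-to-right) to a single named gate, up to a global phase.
S†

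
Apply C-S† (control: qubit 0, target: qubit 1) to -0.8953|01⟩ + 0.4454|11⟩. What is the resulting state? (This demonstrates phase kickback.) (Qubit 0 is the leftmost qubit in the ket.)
-0.8953|01⟩ - 0.4454i|11⟩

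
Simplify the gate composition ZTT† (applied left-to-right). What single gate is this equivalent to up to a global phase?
Z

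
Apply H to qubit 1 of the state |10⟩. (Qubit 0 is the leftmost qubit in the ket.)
1/√2|10⟩ + 1/√2|11⟩

H on qubit 1 mixes each pair of kets that differ only in qubit 1: amplitudes (a, b) of (|…0…⟩, |…1…⟩) become ((a + b)/√2, (a − b)/√2). Kets absent from the input have amplitude 0.
(|10⟩, |11⟩): (a, b) = (1, 0) → (1/√2, 1/√2)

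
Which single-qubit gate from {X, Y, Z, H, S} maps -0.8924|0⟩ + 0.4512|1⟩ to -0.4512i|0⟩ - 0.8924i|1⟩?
Y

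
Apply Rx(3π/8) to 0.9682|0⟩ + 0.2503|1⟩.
(0.805 - 0.1391i)|0⟩ + (0.2081 - 0.5379i)|1⟩

Rx(3π/8) = [[cos(θ/2), −i·sin(θ/2)], [−i·sin(θ/2), cos(θ/2)]]; θ = 3π/8, cos(θ/2) ≈ 0.83147, sin(θ/2) ≈ 0.55557.
With a = amp(|0⟩) = 0.9682 and b = amp(|1⟩) = 0.2503:
new amp(|0⟩) = (0.83147)·a + (-0.55557i)·b = (0.805 - 0.1391i)
new amp(|1⟩) = (-0.55557i)·a + (0.83147)·b = (0.2081 - 0.5379i)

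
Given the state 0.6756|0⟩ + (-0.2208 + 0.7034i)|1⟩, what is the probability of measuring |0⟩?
0.4564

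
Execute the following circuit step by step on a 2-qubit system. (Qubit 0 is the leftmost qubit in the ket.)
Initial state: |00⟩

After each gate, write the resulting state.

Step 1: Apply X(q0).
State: |10⟩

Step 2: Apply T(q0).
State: (1/√2 + (1/√2)i)|10⟩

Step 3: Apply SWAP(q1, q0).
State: (1/√2 + (1/√2)i)|01⟩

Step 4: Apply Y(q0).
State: (-1/√2 + (1/√2)i)|11⟩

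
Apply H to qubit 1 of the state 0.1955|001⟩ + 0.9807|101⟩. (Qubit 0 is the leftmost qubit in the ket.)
0.1382|001⟩ + 0.1382|011⟩ + 0.6935|101⟩ + 0.6935|111⟩

H on qubit 1 mixes each pair of kets that differ only in qubit 1: amplitudes (a, b) of (|…0…⟩, |…1…⟩) become ((a + b)/√2, (a − b)/√2). Kets absent from the input have amplitude 0.
(|001⟩, |011⟩): (a, b) = (0.1955, 0) → (0.1382, 0.1382)
(|101⟩, |111⟩): (a, b) = (0.9807, 0) → (0.6935, 0.6935)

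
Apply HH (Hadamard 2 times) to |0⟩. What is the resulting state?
|0⟩

H² = I, so an even number of Hadamards cancels: H^2 = I and the state is unchanged.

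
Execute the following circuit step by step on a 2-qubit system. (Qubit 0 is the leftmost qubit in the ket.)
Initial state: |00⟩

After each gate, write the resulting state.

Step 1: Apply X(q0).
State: |10⟩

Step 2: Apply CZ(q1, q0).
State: |10⟩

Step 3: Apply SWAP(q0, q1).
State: |01⟩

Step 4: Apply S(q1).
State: i|01⟩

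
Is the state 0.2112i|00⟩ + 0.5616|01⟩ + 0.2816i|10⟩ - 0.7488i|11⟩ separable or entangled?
Entangled

Writing the state as a|00⟩ + b|01⟩ + c|10⟩ + d|11⟩, it is a product state iff ad − bc = 0.
Here (a, b, c, d) = (0.2112i, 0.5616, 0.2816i, -0.7488i): ad − bc = (0.2112i)(-0.7488i) − (0.5616)(0.2816i) = (0.1581 - 0.1581i) ≠ 0, so the state is entangled.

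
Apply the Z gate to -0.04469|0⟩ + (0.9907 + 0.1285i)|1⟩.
-0.04469|0⟩ + (-0.9907 - 0.1285i)|1⟩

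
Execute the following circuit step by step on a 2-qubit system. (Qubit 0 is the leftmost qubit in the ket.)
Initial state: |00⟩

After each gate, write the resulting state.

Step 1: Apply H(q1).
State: 1/√2|00⟩ + 1/√2|01⟩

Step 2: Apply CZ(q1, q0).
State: 1/√2|00⟩ + 1/√2|01⟩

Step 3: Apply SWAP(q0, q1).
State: 1/√2|00⟩ + 1/√2|10⟩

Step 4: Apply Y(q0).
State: -(1/√2)i|00⟩ + (1/√2)i|10⟩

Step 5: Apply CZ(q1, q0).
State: -(1/√2)i|00⟩ + (1/√2)i|10⟩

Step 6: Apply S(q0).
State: -(1/√2)i|00⟩ - 1/√2|10⟩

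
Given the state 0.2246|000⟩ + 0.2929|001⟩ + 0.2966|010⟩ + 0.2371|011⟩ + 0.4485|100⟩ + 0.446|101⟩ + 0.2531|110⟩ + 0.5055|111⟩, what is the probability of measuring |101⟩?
0.1989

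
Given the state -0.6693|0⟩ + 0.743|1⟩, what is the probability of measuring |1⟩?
0.552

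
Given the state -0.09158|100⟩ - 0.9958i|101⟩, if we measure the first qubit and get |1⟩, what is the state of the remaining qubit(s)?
-0.09158|00⟩ - 0.9958i|01⟩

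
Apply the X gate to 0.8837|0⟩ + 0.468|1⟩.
0.468|0⟩ + 0.8837|1⟩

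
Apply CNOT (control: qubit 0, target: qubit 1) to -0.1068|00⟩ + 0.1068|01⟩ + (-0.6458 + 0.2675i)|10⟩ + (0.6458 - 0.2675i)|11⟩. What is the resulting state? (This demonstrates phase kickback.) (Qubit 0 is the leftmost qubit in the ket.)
-0.1068|00⟩ + 0.1068|01⟩ + (0.6458 - 0.2675i)|10⟩ + (-0.6458 + 0.2675i)|11⟩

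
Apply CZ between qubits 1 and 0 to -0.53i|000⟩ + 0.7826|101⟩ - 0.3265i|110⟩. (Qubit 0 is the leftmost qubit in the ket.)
-0.53i|000⟩ + 0.7826|101⟩ + 0.3265i|110⟩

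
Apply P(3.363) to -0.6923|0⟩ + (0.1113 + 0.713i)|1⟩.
-0.6923|0⟩ + (0.04799 - 0.72i)|1⟩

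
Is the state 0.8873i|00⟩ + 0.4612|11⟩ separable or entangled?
Entangled

Writing the state as a|00⟩ + b|01⟩ + c|10⟩ + d|11⟩, it is a product state iff ad − bc = 0.
Here (a, b, c, d) = (0.8873i, 0, 0, 0.4612): ad − bc = (0.8873i)(0.4612) − (0)(0) = 0.4092i ≠ 0, so the state is entangled.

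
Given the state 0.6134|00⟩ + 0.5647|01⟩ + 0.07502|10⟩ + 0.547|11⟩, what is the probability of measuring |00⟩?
0.3763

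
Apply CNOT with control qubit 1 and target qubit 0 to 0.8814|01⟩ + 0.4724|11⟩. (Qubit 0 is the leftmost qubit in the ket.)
0.4724|01⟩ + 0.8814|11⟩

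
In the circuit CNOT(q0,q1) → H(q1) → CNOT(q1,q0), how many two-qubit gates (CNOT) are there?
2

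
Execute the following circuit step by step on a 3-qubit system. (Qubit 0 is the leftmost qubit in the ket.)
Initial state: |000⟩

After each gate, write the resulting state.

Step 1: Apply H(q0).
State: 1/√2|000⟩ + 1/√2|100⟩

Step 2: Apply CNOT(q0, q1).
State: 1/√2|000⟩ + 1/√2|110⟩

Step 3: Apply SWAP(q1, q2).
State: 1/√2|000⟩ + 1/√2|101⟩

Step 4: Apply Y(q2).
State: (1/√2)i|001⟩ - (1/√2)i|100⟩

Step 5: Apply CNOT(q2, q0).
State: -(1/√2)i|100⟩ + (1/√2)i|101⟩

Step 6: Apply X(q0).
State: -(1/√2)i|000⟩ + (1/√2)i|001⟩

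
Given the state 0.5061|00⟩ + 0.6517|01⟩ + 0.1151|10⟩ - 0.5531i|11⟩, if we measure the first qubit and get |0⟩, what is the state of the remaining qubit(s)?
0.6134|0⟩ + 0.7898|1⟩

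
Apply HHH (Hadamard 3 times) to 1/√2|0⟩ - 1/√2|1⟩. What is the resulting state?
|1⟩

H² = I, so H^3 = H: a single Hadamard. With (a, b) = (1/√2, -1/√2), H gives ((a + b)/√2, (a − b)/√2) = (0, 1).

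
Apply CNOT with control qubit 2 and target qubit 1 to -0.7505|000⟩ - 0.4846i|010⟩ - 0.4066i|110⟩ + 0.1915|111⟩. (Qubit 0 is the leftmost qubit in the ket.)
-0.7505|000⟩ - 0.4846i|010⟩ + 0.1915|101⟩ - 0.4066i|110⟩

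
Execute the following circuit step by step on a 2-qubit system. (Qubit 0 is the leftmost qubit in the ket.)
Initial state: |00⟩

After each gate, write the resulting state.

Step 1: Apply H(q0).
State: 1/√2|00⟩ + 1/√2|10⟩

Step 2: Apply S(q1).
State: 1/√2|00⟩ + 1/√2|10⟩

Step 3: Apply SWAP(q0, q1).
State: 1/√2|00⟩ + 1/√2|01⟩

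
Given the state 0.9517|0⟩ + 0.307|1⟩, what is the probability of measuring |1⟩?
0.09425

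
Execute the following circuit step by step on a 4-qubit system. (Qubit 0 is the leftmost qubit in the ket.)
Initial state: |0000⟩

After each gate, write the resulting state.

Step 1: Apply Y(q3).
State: i|0001⟩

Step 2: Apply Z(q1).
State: i|0001⟩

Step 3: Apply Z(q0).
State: i|0001⟩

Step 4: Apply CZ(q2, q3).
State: i|0001⟩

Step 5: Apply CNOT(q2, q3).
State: i|0001⟩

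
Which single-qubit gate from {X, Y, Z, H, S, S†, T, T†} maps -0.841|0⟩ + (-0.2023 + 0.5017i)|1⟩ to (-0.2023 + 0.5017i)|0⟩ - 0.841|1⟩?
X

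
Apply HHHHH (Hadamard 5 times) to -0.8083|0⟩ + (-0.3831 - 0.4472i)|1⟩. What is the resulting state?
(-0.8424 - 0.3162i)|0⟩ + (-0.3007 + 0.3162i)|1⟩

H² = I, so H^5 = H: a single Hadamard. With (a, b) = (-0.8083, (-0.3831 - 0.4472i)), H gives ((a + b)/√2, (a − b)/√2) = ((-0.8424 - 0.3162i), (-0.3007 + 0.3162i)).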